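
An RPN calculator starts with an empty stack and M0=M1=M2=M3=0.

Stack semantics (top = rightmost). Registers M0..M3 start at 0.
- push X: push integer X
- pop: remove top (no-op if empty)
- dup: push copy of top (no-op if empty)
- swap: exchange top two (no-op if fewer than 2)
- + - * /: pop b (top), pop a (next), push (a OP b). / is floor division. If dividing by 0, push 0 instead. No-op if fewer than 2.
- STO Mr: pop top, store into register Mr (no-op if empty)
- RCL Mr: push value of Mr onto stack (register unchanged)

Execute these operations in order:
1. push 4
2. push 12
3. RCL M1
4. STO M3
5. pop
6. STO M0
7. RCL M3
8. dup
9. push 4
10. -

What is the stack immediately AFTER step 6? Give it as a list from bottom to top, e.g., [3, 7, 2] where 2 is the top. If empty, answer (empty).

After op 1 (push 4): stack=[4] mem=[0,0,0,0]
After op 2 (push 12): stack=[4,12] mem=[0,0,0,0]
After op 3 (RCL M1): stack=[4,12,0] mem=[0,0,0,0]
After op 4 (STO M3): stack=[4,12] mem=[0,0,0,0]
After op 5 (pop): stack=[4] mem=[0,0,0,0]
After op 6 (STO M0): stack=[empty] mem=[4,0,0,0]

(empty)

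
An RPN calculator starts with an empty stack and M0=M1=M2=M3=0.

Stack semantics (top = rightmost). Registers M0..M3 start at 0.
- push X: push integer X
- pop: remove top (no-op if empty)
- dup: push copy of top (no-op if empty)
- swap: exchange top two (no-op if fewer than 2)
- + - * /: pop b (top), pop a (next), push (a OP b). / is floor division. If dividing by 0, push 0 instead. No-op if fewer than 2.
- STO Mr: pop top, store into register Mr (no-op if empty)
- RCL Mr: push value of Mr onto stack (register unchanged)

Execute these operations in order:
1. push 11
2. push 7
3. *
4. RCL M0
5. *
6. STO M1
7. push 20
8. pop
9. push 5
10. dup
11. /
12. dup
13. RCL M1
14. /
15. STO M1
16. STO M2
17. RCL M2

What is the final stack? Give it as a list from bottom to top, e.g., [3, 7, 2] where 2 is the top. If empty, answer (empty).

Answer: [1]

Derivation:
After op 1 (push 11): stack=[11] mem=[0,0,0,0]
After op 2 (push 7): stack=[11,7] mem=[0,0,0,0]
After op 3 (*): stack=[77] mem=[0,0,0,0]
After op 4 (RCL M0): stack=[77,0] mem=[0,0,0,0]
After op 5 (*): stack=[0] mem=[0,0,0,0]
After op 6 (STO M1): stack=[empty] mem=[0,0,0,0]
After op 7 (push 20): stack=[20] mem=[0,0,0,0]
After op 8 (pop): stack=[empty] mem=[0,0,0,0]
After op 9 (push 5): stack=[5] mem=[0,0,0,0]
After op 10 (dup): stack=[5,5] mem=[0,0,0,0]
After op 11 (/): stack=[1] mem=[0,0,0,0]
After op 12 (dup): stack=[1,1] mem=[0,0,0,0]
After op 13 (RCL M1): stack=[1,1,0] mem=[0,0,0,0]
After op 14 (/): stack=[1,0] mem=[0,0,0,0]
After op 15 (STO M1): stack=[1] mem=[0,0,0,0]
After op 16 (STO M2): stack=[empty] mem=[0,0,1,0]
After op 17 (RCL M2): stack=[1] mem=[0,0,1,0]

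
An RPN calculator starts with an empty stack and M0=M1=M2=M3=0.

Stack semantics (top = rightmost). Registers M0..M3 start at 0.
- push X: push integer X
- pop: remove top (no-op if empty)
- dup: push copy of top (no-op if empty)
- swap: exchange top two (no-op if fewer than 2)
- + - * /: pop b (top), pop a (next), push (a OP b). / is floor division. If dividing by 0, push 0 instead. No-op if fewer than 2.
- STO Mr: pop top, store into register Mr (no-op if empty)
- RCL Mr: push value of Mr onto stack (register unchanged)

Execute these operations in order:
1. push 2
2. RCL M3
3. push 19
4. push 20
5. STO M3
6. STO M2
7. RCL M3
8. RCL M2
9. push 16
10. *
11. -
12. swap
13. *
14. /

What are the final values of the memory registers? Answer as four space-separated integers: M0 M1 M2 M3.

After op 1 (push 2): stack=[2] mem=[0,0,0,0]
After op 2 (RCL M3): stack=[2,0] mem=[0,0,0,0]
After op 3 (push 19): stack=[2,0,19] mem=[0,0,0,0]
After op 4 (push 20): stack=[2,0,19,20] mem=[0,0,0,0]
After op 5 (STO M3): stack=[2,0,19] mem=[0,0,0,20]
After op 6 (STO M2): stack=[2,0] mem=[0,0,19,20]
After op 7 (RCL M3): stack=[2,0,20] mem=[0,0,19,20]
After op 8 (RCL M2): stack=[2,0,20,19] mem=[0,0,19,20]
After op 9 (push 16): stack=[2,0,20,19,16] mem=[0,0,19,20]
After op 10 (*): stack=[2,0,20,304] mem=[0,0,19,20]
After op 11 (-): stack=[2,0,-284] mem=[0,0,19,20]
After op 12 (swap): stack=[2,-284,0] mem=[0,0,19,20]
After op 13 (*): stack=[2,0] mem=[0,0,19,20]
After op 14 (/): stack=[0] mem=[0,0,19,20]

Answer: 0 0 19 20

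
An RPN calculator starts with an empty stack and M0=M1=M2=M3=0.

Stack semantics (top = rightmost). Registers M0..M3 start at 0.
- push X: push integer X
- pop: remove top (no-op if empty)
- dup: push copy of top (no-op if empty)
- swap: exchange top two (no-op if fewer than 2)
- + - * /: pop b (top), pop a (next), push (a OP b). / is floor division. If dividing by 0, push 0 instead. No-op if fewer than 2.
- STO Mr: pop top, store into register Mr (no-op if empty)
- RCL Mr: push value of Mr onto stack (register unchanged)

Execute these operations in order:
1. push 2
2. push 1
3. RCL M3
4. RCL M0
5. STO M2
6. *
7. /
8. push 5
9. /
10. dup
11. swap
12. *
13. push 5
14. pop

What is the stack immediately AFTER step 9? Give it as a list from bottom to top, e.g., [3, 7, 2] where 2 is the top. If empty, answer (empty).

After op 1 (push 2): stack=[2] mem=[0,0,0,0]
After op 2 (push 1): stack=[2,1] mem=[0,0,0,0]
After op 3 (RCL M3): stack=[2,1,0] mem=[0,0,0,0]
After op 4 (RCL M0): stack=[2,1,0,0] mem=[0,0,0,0]
After op 5 (STO M2): stack=[2,1,0] mem=[0,0,0,0]
After op 6 (*): stack=[2,0] mem=[0,0,0,0]
After op 7 (/): stack=[0] mem=[0,0,0,0]
After op 8 (push 5): stack=[0,5] mem=[0,0,0,0]
After op 9 (/): stack=[0] mem=[0,0,0,0]

[0]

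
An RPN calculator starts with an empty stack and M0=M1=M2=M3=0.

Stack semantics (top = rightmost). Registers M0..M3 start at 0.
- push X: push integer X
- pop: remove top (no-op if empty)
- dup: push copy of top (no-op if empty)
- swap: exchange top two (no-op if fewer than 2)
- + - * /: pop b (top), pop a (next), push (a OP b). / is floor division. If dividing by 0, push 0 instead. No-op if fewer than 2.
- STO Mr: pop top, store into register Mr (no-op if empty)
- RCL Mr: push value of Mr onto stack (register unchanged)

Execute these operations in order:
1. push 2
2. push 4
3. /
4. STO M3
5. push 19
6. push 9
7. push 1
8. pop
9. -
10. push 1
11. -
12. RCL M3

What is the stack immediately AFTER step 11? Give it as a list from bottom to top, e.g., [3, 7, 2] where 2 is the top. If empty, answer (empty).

After op 1 (push 2): stack=[2] mem=[0,0,0,0]
After op 2 (push 4): stack=[2,4] mem=[0,0,0,0]
After op 3 (/): stack=[0] mem=[0,0,0,0]
After op 4 (STO M3): stack=[empty] mem=[0,0,0,0]
After op 5 (push 19): stack=[19] mem=[0,0,0,0]
After op 6 (push 9): stack=[19,9] mem=[0,0,0,0]
After op 7 (push 1): stack=[19,9,1] mem=[0,0,0,0]
After op 8 (pop): stack=[19,9] mem=[0,0,0,0]
After op 9 (-): stack=[10] mem=[0,0,0,0]
After op 10 (push 1): stack=[10,1] mem=[0,0,0,0]
After op 11 (-): stack=[9] mem=[0,0,0,0]

[9]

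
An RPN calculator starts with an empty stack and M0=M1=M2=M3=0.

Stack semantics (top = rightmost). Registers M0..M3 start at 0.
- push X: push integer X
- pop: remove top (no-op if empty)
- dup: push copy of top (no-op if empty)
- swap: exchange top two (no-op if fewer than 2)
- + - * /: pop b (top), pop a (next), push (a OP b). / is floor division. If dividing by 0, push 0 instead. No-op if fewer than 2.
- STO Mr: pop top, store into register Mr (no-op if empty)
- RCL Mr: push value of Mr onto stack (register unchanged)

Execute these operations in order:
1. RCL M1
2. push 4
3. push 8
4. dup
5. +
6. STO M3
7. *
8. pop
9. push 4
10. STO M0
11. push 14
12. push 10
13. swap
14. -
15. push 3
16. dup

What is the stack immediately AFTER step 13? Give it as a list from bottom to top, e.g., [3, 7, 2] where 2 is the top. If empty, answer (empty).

After op 1 (RCL M1): stack=[0] mem=[0,0,0,0]
After op 2 (push 4): stack=[0,4] mem=[0,0,0,0]
After op 3 (push 8): stack=[0,4,8] mem=[0,0,0,0]
After op 4 (dup): stack=[0,4,8,8] mem=[0,0,0,0]
After op 5 (+): stack=[0,4,16] mem=[0,0,0,0]
After op 6 (STO M3): stack=[0,4] mem=[0,0,0,16]
After op 7 (*): stack=[0] mem=[0,0,0,16]
After op 8 (pop): stack=[empty] mem=[0,0,0,16]
After op 9 (push 4): stack=[4] mem=[0,0,0,16]
After op 10 (STO M0): stack=[empty] mem=[4,0,0,16]
After op 11 (push 14): stack=[14] mem=[4,0,0,16]
After op 12 (push 10): stack=[14,10] mem=[4,0,0,16]
After op 13 (swap): stack=[10,14] mem=[4,0,0,16]

[10, 14]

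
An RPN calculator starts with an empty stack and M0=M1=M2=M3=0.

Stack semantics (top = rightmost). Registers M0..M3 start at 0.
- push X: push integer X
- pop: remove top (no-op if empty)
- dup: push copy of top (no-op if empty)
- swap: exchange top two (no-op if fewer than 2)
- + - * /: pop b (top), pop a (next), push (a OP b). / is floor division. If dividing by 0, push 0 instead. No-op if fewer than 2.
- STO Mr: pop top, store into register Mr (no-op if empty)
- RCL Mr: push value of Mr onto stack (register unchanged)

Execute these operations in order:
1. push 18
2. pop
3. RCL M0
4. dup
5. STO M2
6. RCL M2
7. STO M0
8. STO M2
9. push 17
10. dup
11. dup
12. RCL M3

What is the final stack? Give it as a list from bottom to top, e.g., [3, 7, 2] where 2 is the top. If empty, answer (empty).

After op 1 (push 18): stack=[18] mem=[0,0,0,0]
After op 2 (pop): stack=[empty] mem=[0,0,0,0]
After op 3 (RCL M0): stack=[0] mem=[0,0,0,0]
After op 4 (dup): stack=[0,0] mem=[0,0,0,0]
After op 5 (STO M2): stack=[0] mem=[0,0,0,0]
After op 6 (RCL M2): stack=[0,0] mem=[0,0,0,0]
After op 7 (STO M0): stack=[0] mem=[0,0,0,0]
After op 8 (STO M2): stack=[empty] mem=[0,0,0,0]
After op 9 (push 17): stack=[17] mem=[0,0,0,0]
After op 10 (dup): stack=[17,17] mem=[0,0,0,0]
After op 11 (dup): stack=[17,17,17] mem=[0,0,0,0]
After op 12 (RCL M3): stack=[17,17,17,0] mem=[0,0,0,0]

Answer: [17, 17, 17, 0]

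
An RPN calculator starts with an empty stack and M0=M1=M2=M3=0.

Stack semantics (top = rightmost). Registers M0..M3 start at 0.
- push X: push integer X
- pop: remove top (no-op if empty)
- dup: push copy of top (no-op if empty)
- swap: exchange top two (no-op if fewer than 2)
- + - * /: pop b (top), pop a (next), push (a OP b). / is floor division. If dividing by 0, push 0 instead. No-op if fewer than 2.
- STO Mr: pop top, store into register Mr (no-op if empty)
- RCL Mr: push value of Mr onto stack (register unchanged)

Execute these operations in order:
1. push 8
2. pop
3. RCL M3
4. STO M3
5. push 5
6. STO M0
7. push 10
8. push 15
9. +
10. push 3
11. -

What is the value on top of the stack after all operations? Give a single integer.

After op 1 (push 8): stack=[8] mem=[0,0,0,0]
After op 2 (pop): stack=[empty] mem=[0,0,0,0]
After op 3 (RCL M3): stack=[0] mem=[0,0,0,0]
After op 4 (STO M3): stack=[empty] mem=[0,0,0,0]
After op 5 (push 5): stack=[5] mem=[0,0,0,0]
After op 6 (STO M0): stack=[empty] mem=[5,0,0,0]
After op 7 (push 10): stack=[10] mem=[5,0,0,0]
After op 8 (push 15): stack=[10,15] mem=[5,0,0,0]
After op 9 (+): stack=[25] mem=[5,0,0,0]
After op 10 (push 3): stack=[25,3] mem=[5,0,0,0]
After op 11 (-): stack=[22] mem=[5,0,0,0]

Answer: 22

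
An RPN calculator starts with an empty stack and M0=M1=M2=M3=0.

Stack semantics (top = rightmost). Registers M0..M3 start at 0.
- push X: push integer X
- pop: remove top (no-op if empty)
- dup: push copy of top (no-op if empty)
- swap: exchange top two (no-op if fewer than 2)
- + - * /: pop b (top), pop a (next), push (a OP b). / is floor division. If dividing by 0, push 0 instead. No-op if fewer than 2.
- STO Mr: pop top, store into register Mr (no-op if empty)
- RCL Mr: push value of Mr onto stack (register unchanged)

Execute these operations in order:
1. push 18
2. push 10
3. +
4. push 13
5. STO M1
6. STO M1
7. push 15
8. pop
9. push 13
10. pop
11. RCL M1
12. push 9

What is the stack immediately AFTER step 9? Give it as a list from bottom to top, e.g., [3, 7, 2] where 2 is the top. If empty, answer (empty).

After op 1 (push 18): stack=[18] mem=[0,0,0,0]
After op 2 (push 10): stack=[18,10] mem=[0,0,0,0]
After op 3 (+): stack=[28] mem=[0,0,0,0]
After op 4 (push 13): stack=[28,13] mem=[0,0,0,0]
After op 5 (STO M1): stack=[28] mem=[0,13,0,0]
After op 6 (STO M1): stack=[empty] mem=[0,28,0,0]
After op 7 (push 15): stack=[15] mem=[0,28,0,0]
After op 8 (pop): stack=[empty] mem=[0,28,0,0]
After op 9 (push 13): stack=[13] mem=[0,28,0,0]

[13]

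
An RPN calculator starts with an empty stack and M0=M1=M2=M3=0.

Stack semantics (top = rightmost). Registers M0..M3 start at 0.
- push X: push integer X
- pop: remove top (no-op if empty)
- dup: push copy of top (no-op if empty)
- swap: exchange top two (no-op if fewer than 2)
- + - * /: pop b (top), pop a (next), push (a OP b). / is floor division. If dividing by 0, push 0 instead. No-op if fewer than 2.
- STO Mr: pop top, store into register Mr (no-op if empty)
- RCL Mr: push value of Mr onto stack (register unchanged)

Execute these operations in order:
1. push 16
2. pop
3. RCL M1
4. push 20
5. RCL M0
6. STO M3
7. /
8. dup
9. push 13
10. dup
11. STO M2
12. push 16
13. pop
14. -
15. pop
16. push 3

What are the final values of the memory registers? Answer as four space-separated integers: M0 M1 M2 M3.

Answer: 0 0 13 0

Derivation:
After op 1 (push 16): stack=[16] mem=[0,0,0,0]
After op 2 (pop): stack=[empty] mem=[0,0,0,0]
After op 3 (RCL M1): stack=[0] mem=[0,0,0,0]
After op 4 (push 20): stack=[0,20] mem=[0,0,0,0]
After op 5 (RCL M0): stack=[0,20,0] mem=[0,0,0,0]
After op 6 (STO M3): stack=[0,20] mem=[0,0,0,0]
After op 7 (/): stack=[0] mem=[0,0,0,0]
After op 8 (dup): stack=[0,0] mem=[0,0,0,0]
After op 9 (push 13): stack=[0,0,13] mem=[0,0,0,0]
After op 10 (dup): stack=[0,0,13,13] mem=[0,0,0,0]
After op 11 (STO M2): stack=[0,0,13] mem=[0,0,13,0]
After op 12 (push 16): stack=[0,0,13,16] mem=[0,0,13,0]
After op 13 (pop): stack=[0,0,13] mem=[0,0,13,0]
After op 14 (-): stack=[0,-13] mem=[0,0,13,0]
After op 15 (pop): stack=[0] mem=[0,0,13,0]
After op 16 (push 3): stack=[0,3] mem=[0,0,13,0]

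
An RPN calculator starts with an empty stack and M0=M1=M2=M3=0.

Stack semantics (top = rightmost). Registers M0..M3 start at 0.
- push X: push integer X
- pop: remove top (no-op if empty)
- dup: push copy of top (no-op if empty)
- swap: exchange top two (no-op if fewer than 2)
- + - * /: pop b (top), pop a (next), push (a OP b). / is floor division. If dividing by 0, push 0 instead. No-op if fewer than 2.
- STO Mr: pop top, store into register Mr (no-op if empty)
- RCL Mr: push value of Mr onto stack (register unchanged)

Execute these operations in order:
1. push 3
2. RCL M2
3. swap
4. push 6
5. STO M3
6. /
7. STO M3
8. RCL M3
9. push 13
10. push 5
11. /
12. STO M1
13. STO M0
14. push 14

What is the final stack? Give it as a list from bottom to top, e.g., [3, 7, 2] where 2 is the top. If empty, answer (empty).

Answer: [14]

Derivation:
After op 1 (push 3): stack=[3] mem=[0,0,0,0]
After op 2 (RCL M2): stack=[3,0] mem=[0,0,0,0]
After op 3 (swap): stack=[0,3] mem=[0,0,0,0]
After op 4 (push 6): stack=[0,3,6] mem=[0,0,0,0]
After op 5 (STO M3): stack=[0,3] mem=[0,0,0,6]
After op 6 (/): stack=[0] mem=[0,0,0,6]
After op 7 (STO M3): stack=[empty] mem=[0,0,0,0]
After op 8 (RCL M3): stack=[0] mem=[0,0,0,0]
After op 9 (push 13): stack=[0,13] mem=[0,0,0,0]
After op 10 (push 5): stack=[0,13,5] mem=[0,0,0,0]
After op 11 (/): stack=[0,2] mem=[0,0,0,0]
After op 12 (STO M1): stack=[0] mem=[0,2,0,0]
After op 13 (STO M0): stack=[empty] mem=[0,2,0,0]
After op 14 (push 14): stack=[14] mem=[0,2,0,0]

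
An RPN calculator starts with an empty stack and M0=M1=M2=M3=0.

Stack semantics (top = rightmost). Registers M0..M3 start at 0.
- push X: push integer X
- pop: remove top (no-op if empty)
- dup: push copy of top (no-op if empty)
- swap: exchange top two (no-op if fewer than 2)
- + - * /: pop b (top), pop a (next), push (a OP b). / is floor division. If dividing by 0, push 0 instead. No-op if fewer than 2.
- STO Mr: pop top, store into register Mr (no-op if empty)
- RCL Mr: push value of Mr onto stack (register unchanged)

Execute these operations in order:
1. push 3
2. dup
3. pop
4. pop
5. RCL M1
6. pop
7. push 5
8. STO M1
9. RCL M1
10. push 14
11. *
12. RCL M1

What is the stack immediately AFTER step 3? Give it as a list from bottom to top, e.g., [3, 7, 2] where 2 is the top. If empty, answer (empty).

After op 1 (push 3): stack=[3] mem=[0,0,0,0]
After op 2 (dup): stack=[3,3] mem=[0,0,0,0]
After op 3 (pop): stack=[3] mem=[0,0,0,0]

[3]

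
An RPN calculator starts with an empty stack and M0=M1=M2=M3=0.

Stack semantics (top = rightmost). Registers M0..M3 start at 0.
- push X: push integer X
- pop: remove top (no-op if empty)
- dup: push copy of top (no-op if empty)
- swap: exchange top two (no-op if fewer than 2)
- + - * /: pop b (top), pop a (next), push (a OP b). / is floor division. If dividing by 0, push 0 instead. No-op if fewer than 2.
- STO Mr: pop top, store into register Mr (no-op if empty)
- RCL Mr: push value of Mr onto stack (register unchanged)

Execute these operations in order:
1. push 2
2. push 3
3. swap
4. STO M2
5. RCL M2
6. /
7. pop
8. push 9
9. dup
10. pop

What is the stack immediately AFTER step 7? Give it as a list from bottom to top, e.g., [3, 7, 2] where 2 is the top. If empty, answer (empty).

After op 1 (push 2): stack=[2] mem=[0,0,0,0]
After op 2 (push 3): stack=[2,3] mem=[0,0,0,0]
After op 3 (swap): stack=[3,2] mem=[0,0,0,0]
After op 4 (STO M2): stack=[3] mem=[0,0,2,0]
After op 5 (RCL M2): stack=[3,2] mem=[0,0,2,0]
After op 6 (/): stack=[1] mem=[0,0,2,0]
After op 7 (pop): stack=[empty] mem=[0,0,2,0]

(empty)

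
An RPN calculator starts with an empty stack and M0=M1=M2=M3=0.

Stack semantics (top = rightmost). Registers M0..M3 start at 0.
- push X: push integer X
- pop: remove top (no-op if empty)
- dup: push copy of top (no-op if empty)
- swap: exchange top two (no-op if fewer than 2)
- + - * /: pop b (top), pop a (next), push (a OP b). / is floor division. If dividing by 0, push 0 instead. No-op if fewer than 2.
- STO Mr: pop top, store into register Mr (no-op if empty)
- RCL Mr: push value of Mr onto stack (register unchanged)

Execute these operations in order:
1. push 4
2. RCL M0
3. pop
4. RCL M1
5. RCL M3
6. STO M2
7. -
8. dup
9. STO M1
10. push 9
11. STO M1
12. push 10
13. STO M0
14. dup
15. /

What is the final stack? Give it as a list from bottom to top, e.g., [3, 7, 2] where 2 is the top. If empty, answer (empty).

After op 1 (push 4): stack=[4] mem=[0,0,0,0]
After op 2 (RCL M0): stack=[4,0] mem=[0,0,0,0]
After op 3 (pop): stack=[4] mem=[0,0,0,0]
After op 4 (RCL M1): stack=[4,0] mem=[0,0,0,0]
After op 5 (RCL M3): stack=[4,0,0] mem=[0,0,0,0]
After op 6 (STO M2): stack=[4,0] mem=[0,0,0,0]
After op 7 (-): stack=[4] mem=[0,0,0,0]
After op 8 (dup): stack=[4,4] mem=[0,0,0,0]
After op 9 (STO M1): stack=[4] mem=[0,4,0,0]
After op 10 (push 9): stack=[4,9] mem=[0,4,0,0]
After op 11 (STO M1): stack=[4] mem=[0,9,0,0]
After op 12 (push 10): stack=[4,10] mem=[0,9,0,0]
After op 13 (STO M0): stack=[4] mem=[10,9,0,0]
After op 14 (dup): stack=[4,4] mem=[10,9,0,0]
After op 15 (/): stack=[1] mem=[10,9,0,0]

Answer: [1]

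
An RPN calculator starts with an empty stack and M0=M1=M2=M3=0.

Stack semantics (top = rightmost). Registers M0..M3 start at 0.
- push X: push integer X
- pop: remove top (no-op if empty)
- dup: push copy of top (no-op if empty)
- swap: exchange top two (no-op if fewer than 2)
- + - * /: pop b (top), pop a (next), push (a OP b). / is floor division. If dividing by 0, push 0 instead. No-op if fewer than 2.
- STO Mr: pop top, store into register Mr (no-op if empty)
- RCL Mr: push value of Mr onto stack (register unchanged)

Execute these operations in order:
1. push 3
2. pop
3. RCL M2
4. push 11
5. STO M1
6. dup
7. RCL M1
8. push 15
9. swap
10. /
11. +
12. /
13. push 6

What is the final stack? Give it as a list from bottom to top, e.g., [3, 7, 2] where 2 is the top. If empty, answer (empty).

Answer: [0, 6]

Derivation:
After op 1 (push 3): stack=[3] mem=[0,0,0,0]
After op 2 (pop): stack=[empty] mem=[0,0,0,0]
After op 3 (RCL M2): stack=[0] mem=[0,0,0,0]
After op 4 (push 11): stack=[0,11] mem=[0,0,0,0]
After op 5 (STO M1): stack=[0] mem=[0,11,0,0]
After op 6 (dup): stack=[0,0] mem=[0,11,0,0]
After op 7 (RCL M1): stack=[0,0,11] mem=[0,11,0,0]
After op 8 (push 15): stack=[0,0,11,15] mem=[0,11,0,0]
After op 9 (swap): stack=[0,0,15,11] mem=[0,11,0,0]
After op 10 (/): stack=[0,0,1] mem=[0,11,0,0]
After op 11 (+): stack=[0,1] mem=[0,11,0,0]
After op 12 (/): stack=[0] mem=[0,11,0,0]
After op 13 (push 6): stack=[0,6] mem=[0,11,0,0]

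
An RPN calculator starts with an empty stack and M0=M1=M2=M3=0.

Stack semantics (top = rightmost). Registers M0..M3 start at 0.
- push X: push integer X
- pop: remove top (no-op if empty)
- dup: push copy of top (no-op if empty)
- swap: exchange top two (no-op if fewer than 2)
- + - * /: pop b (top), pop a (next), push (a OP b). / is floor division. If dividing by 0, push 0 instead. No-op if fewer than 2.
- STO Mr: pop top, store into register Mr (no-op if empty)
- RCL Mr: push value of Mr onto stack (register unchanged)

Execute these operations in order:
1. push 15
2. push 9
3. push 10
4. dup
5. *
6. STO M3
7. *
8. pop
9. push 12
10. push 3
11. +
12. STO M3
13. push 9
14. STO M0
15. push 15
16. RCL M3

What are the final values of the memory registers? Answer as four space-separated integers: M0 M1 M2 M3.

After op 1 (push 15): stack=[15] mem=[0,0,0,0]
After op 2 (push 9): stack=[15,9] mem=[0,0,0,0]
After op 3 (push 10): stack=[15,9,10] mem=[0,0,0,0]
After op 4 (dup): stack=[15,9,10,10] mem=[0,0,0,0]
After op 5 (*): stack=[15,9,100] mem=[0,0,0,0]
After op 6 (STO M3): stack=[15,9] mem=[0,0,0,100]
After op 7 (*): stack=[135] mem=[0,0,0,100]
After op 8 (pop): stack=[empty] mem=[0,0,0,100]
After op 9 (push 12): stack=[12] mem=[0,0,0,100]
After op 10 (push 3): stack=[12,3] mem=[0,0,0,100]
After op 11 (+): stack=[15] mem=[0,0,0,100]
After op 12 (STO M3): stack=[empty] mem=[0,0,0,15]
After op 13 (push 9): stack=[9] mem=[0,0,0,15]
After op 14 (STO M0): stack=[empty] mem=[9,0,0,15]
After op 15 (push 15): stack=[15] mem=[9,0,0,15]
After op 16 (RCL M3): stack=[15,15] mem=[9,0,0,15]

Answer: 9 0 0 15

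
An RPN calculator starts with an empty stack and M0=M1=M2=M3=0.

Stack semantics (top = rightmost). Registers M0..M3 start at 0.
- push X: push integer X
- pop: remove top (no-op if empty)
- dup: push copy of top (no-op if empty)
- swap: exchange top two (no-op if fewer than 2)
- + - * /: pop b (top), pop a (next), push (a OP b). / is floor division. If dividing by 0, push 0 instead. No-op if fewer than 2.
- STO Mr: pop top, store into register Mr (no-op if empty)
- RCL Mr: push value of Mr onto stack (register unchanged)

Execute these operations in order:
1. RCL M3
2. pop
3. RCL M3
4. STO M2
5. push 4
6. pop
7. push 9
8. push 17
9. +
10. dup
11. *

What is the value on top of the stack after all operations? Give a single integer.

Answer: 676

Derivation:
After op 1 (RCL M3): stack=[0] mem=[0,0,0,0]
After op 2 (pop): stack=[empty] mem=[0,0,0,0]
After op 3 (RCL M3): stack=[0] mem=[0,0,0,0]
After op 4 (STO M2): stack=[empty] mem=[0,0,0,0]
After op 5 (push 4): stack=[4] mem=[0,0,0,0]
After op 6 (pop): stack=[empty] mem=[0,0,0,0]
After op 7 (push 9): stack=[9] mem=[0,0,0,0]
After op 8 (push 17): stack=[9,17] mem=[0,0,0,0]
After op 9 (+): stack=[26] mem=[0,0,0,0]
After op 10 (dup): stack=[26,26] mem=[0,0,0,0]
After op 11 (*): stack=[676] mem=[0,0,0,0]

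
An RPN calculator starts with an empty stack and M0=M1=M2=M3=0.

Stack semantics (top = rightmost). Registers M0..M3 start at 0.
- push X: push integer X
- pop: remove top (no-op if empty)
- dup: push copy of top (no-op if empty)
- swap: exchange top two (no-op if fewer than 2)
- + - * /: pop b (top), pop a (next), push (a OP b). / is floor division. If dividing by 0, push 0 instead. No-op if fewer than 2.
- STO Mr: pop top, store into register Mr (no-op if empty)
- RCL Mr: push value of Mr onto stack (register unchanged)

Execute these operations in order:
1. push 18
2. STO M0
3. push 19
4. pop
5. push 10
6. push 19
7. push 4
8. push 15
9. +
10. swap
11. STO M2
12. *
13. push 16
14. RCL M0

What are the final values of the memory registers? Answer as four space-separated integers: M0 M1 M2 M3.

Answer: 18 0 19 0

Derivation:
After op 1 (push 18): stack=[18] mem=[0,0,0,0]
After op 2 (STO M0): stack=[empty] mem=[18,0,0,0]
After op 3 (push 19): stack=[19] mem=[18,0,0,0]
After op 4 (pop): stack=[empty] mem=[18,0,0,0]
After op 5 (push 10): stack=[10] mem=[18,0,0,0]
After op 6 (push 19): stack=[10,19] mem=[18,0,0,0]
After op 7 (push 4): stack=[10,19,4] mem=[18,0,0,0]
After op 8 (push 15): stack=[10,19,4,15] mem=[18,0,0,0]
After op 9 (+): stack=[10,19,19] mem=[18,0,0,0]
After op 10 (swap): stack=[10,19,19] mem=[18,0,0,0]
After op 11 (STO M2): stack=[10,19] mem=[18,0,19,0]
After op 12 (*): stack=[190] mem=[18,0,19,0]
After op 13 (push 16): stack=[190,16] mem=[18,0,19,0]
After op 14 (RCL M0): stack=[190,16,18] mem=[18,0,19,0]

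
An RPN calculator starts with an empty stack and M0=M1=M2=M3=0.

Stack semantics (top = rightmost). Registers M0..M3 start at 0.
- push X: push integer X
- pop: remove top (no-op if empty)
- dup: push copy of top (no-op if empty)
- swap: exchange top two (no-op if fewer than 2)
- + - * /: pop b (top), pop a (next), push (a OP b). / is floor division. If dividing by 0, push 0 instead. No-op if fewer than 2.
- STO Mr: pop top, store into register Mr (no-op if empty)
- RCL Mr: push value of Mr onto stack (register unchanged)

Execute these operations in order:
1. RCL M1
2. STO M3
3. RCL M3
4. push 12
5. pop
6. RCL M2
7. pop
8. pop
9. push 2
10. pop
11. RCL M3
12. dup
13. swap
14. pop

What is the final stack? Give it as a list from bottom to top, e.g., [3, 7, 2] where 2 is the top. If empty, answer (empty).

Answer: [0]

Derivation:
After op 1 (RCL M1): stack=[0] mem=[0,0,0,0]
After op 2 (STO M3): stack=[empty] mem=[0,0,0,0]
After op 3 (RCL M3): stack=[0] mem=[0,0,0,0]
After op 4 (push 12): stack=[0,12] mem=[0,0,0,0]
After op 5 (pop): stack=[0] mem=[0,0,0,0]
After op 6 (RCL M2): stack=[0,0] mem=[0,0,0,0]
After op 7 (pop): stack=[0] mem=[0,0,0,0]
After op 8 (pop): stack=[empty] mem=[0,0,0,0]
After op 9 (push 2): stack=[2] mem=[0,0,0,0]
After op 10 (pop): stack=[empty] mem=[0,0,0,0]
After op 11 (RCL M3): stack=[0] mem=[0,0,0,0]
After op 12 (dup): stack=[0,0] mem=[0,0,0,0]
After op 13 (swap): stack=[0,0] mem=[0,0,0,0]
After op 14 (pop): stack=[0] mem=[0,0,0,0]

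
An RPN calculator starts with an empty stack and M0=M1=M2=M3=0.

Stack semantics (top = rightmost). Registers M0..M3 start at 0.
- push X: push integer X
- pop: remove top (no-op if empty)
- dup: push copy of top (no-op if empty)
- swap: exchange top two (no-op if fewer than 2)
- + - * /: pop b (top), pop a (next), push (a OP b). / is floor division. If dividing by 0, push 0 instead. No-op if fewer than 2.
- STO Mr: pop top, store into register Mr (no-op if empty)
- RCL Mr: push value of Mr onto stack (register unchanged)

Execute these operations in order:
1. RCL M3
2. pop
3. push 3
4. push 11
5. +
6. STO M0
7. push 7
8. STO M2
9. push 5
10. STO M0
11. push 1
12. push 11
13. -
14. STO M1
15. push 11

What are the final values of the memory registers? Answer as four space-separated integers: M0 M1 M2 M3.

After op 1 (RCL M3): stack=[0] mem=[0,0,0,0]
After op 2 (pop): stack=[empty] mem=[0,0,0,0]
After op 3 (push 3): stack=[3] mem=[0,0,0,0]
After op 4 (push 11): stack=[3,11] mem=[0,0,0,0]
After op 5 (+): stack=[14] mem=[0,0,0,0]
After op 6 (STO M0): stack=[empty] mem=[14,0,0,0]
After op 7 (push 7): stack=[7] mem=[14,0,0,0]
After op 8 (STO M2): stack=[empty] mem=[14,0,7,0]
After op 9 (push 5): stack=[5] mem=[14,0,7,0]
After op 10 (STO M0): stack=[empty] mem=[5,0,7,0]
After op 11 (push 1): stack=[1] mem=[5,0,7,0]
After op 12 (push 11): stack=[1,11] mem=[5,0,7,0]
After op 13 (-): stack=[-10] mem=[5,0,7,0]
After op 14 (STO M1): stack=[empty] mem=[5,-10,7,0]
After op 15 (push 11): stack=[11] mem=[5,-10,7,0]

Answer: 5 -10 7 0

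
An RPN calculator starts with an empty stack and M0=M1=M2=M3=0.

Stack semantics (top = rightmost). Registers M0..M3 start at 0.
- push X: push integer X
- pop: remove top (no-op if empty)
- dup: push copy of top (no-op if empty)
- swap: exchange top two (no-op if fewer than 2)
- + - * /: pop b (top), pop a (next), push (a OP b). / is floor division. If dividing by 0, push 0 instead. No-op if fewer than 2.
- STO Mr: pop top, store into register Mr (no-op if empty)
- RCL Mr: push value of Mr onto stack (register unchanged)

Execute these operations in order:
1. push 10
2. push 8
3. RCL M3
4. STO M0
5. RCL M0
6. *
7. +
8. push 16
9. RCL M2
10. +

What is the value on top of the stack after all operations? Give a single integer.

Answer: 16

Derivation:
After op 1 (push 10): stack=[10] mem=[0,0,0,0]
After op 2 (push 8): stack=[10,8] mem=[0,0,0,0]
After op 3 (RCL M3): stack=[10,8,0] mem=[0,0,0,0]
After op 4 (STO M0): stack=[10,8] mem=[0,0,0,0]
After op 5 (RCL M0): stack=[10,8,0] mem=[0,0,0,0]
After op 6 (*): stack=[10,0] mem=[0,0,0,0]
After op 7 (+): stack=[10] mem=[0,0,0,0]
After op 8 (push 16): stack=[10,16] mem=[0,0,0,0]
After op 9 (RCL M2): stack=[10,16,0] mem=[0,0,0,0]
After op 10 (+): stack=[10,16] mem=[0,0,0,0]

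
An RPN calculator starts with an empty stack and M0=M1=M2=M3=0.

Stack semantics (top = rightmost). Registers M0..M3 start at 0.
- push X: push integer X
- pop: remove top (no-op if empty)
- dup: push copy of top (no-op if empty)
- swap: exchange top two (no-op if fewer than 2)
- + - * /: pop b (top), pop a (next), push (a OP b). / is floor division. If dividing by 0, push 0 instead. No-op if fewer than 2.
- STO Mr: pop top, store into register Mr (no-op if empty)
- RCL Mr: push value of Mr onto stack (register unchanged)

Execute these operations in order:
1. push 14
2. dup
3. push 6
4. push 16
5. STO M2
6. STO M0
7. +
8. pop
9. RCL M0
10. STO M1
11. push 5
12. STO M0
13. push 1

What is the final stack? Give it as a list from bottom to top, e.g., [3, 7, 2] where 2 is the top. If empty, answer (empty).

Answer: [1]

Derivation:
After op 1 (push 14): stack=[14] mem=[0,0,0,0]
After op 2 (dup): stack=[14,14] mem=[0,0,0,0]
After op 3 (push 6): stack=[14,14,6] mem=[0,0,0,0]
After op 4 (push 16): stack=[14,14,6,16] mem=[0,0,0,0]
After op 5 (STO M2): stack=[14,14,6] mem=[0,0,16,0]
After op 6 (STO M0): stack=[14,14] mem=[6,0,16,0]
After op 7 (+): stack=[28] mem=[6,0,16,0]
After op 8 (pop): stack=[empty] mem=[6,0,16,0]
After op 9 (RCL M0): stack=[6] mem=[6,0,16,0]
After op 10 (STO M1): stack=[empty] mem=[6,6,16,0]
After op 11 (push 5): stack=[5] mem=[6,6,16,0]
After op 12 (STO M0): stack=[empty] mem=[5,6,16,0]
After op 13 (push 1): stack=[1] mem=[5,6,16,0]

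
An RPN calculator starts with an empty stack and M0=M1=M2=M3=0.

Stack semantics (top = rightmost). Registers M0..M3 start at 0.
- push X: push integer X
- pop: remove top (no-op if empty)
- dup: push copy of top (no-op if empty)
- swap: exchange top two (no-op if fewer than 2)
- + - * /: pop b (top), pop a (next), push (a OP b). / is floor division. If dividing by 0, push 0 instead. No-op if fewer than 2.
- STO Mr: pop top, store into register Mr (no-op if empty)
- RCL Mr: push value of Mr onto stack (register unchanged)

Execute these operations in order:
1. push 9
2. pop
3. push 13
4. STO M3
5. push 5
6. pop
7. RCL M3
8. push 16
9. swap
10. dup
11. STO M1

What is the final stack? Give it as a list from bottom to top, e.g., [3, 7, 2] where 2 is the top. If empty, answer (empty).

After op 1 (push 9): stack=[9] mem=[0,0,0,0]
After op 2 (pop): stack=[empty] mem=[0,0,0,0]
After op 3 (push 13): stack=[13] mem=[0,0,0,0]
After op 4 (STO M3): stack=[empty] mem=[0,0,0,13]
After op 5 (push 5): stack=[5] mem=[0,0,0,13]
After op 6 (pop): stack=[empty] mem=[0,0,0,13]
After op 7 (RCL M3): stack=[13] mem=[0,0,0,13]
After op 8 (push 16): stack=[13,16] mem=[0,0,0,13]
After op 9 (swap): stack=[16,13] mem=[0,0,0,13]
After op 10 (dup): stack=[16,13,13] mem=[0,0,0,13]
After op 11 (STO M1): stack=[16,13] mem=[0,13,0,13]

Answer: [16, 13]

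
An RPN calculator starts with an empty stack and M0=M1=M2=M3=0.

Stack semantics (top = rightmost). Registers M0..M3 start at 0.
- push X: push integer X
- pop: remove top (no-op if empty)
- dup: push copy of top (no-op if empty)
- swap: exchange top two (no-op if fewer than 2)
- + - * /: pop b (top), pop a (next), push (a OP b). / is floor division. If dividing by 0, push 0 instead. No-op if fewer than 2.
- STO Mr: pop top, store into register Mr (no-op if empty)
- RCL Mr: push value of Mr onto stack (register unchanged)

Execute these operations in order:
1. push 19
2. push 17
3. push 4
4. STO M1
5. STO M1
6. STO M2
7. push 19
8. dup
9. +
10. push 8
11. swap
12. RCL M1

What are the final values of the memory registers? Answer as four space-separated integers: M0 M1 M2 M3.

Answer: 0 17 19 0

Derivation:
After op 1 (push 19): stack=[19] mem=[0,0,0,0]
After op 2 (push 17): stack=[19,17] mem=[0,0,0,0]
After op 3 (push 4): stack=[19,17,4] mem=[0,0,0,0]
After op 4 (STO M1): stack=[19,17] mem=[0,4,0,0]
After op 5 (STO M1): stack=[19] mem=[0,17,0,0]
After op 6 (STO M2): stack=[empty] mem=[0,17,19,0]
After op 7 (push 19): stack=[19] mem=[0,17,19,0]
After op 8 (dup): stack=[19,19] mem=[0,17,19,0]
After op 9 (+): stack=[38] mem=[0,17,19,0]
After op 10 (push 8): stack=[38,8] mem=[0,17,19,0]
After op 11 (swap): stack=[8,38] mem=[0,17,19,0]
After op 12 (RCL M1): stack=[8,38,17] mem=[0,17,19,0]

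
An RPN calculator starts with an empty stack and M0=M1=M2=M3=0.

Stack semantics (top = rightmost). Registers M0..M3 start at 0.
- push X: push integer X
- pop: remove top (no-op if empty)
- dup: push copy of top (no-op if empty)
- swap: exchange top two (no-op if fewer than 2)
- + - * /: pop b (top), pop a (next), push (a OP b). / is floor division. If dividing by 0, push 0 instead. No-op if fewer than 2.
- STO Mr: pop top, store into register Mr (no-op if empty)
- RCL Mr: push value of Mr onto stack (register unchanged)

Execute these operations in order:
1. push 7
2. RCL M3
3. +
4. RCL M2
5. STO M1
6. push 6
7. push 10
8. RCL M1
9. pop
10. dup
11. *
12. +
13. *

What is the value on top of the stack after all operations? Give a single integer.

After op 1 (push 7): stack=[7] mem=[0,0,0,0]
After op 2 (RCL M3): stack=[7,0] mem=[0,0,0,0]
After op 3 (+): stack=[7] mem=[0,0,0,0]
After op 4 (RCL M2): stack=[7,0] mem=[0,0,0,0]
After op 5 (STO M1): stack=[7] mem=[0,0,0,0]
After op 6 (push 6): stack=[7,6] mem=[0,0,0,0]
After op 7 (push 10): stack=[7,6,10] mem=[0,0,0,0]
After op 8 (RCL M1): stack=[7,6,10,0] mem=[0,0,0,0]
After op 9 (pop): stack=[7,6,10] mem=[0,0,0,0]
After op 10 (dup): stack=[7,6,10,10] mem=[0,0,0,0]
After op 11 (*): stack=[7,6,100] mem=[0,0,0,0]
After op 12 (+): stack=[7,106] mem=[0,0,0,0]
After op 13 (*): stack=[742] mem=[0,0,0,0]

Answer: 742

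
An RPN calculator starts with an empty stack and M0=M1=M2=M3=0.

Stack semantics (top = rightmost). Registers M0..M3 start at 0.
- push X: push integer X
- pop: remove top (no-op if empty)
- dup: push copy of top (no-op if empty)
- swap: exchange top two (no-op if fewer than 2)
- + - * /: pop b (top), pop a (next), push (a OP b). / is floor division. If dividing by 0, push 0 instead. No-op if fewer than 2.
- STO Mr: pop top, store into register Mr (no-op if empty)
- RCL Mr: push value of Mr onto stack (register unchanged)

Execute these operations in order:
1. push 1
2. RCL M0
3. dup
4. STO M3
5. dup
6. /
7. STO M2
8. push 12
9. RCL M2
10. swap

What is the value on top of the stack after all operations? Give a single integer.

Answer: 12

Derivation:
After op 1 (push 1): stack=[1] mem=[0,0,0,0]
After op 2 (RCL M0): stack=[1,0] mem=[0,0,0,0]
After op 3 (dup): stack=[1,0,0] mem=[0,0,0,0]
After op 4 (STO M3): stack=[1,0] mem=[0,0,0,0]
After op 5 (dup): stack=[1,0,0] mem=[0,0,0,0]
After op 6 (/): stack=[1,0] mem=[0,0,0,0]
After op 7 (STO M2): stack=[1] mem=[0,0,0,0]
After op 8 (push 12): stack=[1,12] mem=[0,0,0,0]
After op 9 (RCL M2): stack=[1,12,0] mem=[0,0,0,0]
After op 10 (swap): stack=[1,0,12] mem=[0,0,0,0]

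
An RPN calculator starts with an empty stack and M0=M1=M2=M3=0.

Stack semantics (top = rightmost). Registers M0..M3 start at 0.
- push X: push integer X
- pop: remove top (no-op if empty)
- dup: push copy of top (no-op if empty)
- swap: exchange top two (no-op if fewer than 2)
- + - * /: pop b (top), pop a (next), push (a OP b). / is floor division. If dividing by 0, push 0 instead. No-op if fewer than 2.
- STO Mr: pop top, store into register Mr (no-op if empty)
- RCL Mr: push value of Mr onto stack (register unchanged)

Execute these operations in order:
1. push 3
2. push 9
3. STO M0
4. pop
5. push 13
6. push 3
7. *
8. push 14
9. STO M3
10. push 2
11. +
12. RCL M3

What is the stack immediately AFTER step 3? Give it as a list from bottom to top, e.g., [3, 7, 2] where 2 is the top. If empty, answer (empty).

After op 1 (push 3): stack=[3] mem=[0,0,0,0]
After op 2 (push 9): stack=[3,9] mem=[0,0,0,0]
After op 3 (STO M0): stack=[3] mem=[9,0,0,0]

[3]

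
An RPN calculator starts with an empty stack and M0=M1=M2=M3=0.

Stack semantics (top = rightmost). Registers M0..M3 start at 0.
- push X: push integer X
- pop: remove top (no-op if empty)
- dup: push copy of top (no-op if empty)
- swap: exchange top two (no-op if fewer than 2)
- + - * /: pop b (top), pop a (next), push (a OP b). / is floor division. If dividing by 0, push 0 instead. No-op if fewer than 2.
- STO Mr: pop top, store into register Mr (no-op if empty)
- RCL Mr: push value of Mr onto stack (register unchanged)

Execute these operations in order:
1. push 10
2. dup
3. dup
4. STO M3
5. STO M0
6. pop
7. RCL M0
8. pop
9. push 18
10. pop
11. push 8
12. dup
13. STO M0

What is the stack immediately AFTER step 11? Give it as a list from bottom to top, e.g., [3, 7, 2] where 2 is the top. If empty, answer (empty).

After op 1 (push 10): stack=[10] mem=[0,0,0,0]
After op 2 (dup): stack=[10,10] mem=[0,0,0,0]
After op 3 (dup): stack=[10,10,10] mem=[0,0,0,0]
After op 4 (STO M3): stack=[10,10] mem=[0,0,0,10]
After op 5 (STO M0): stack=[10] mem=[10,0,0,10]
After op 6 (pop): stack=[empty] mem=[10,0,0,10]
After op 7 (RCL M0): stack=[10] mem=[10,0,0,10]
After op 8 (pop): stack=[empty] mem=[10,0,0,10]
After op 9 (push 18): stack=[18] mem=[10,0,0,10]
After op 10 (pop): stack=[empty] mem=[10,0,0,10]
After op 11 (push 8): stack=[8] mem=[10,0,0,10]

[8]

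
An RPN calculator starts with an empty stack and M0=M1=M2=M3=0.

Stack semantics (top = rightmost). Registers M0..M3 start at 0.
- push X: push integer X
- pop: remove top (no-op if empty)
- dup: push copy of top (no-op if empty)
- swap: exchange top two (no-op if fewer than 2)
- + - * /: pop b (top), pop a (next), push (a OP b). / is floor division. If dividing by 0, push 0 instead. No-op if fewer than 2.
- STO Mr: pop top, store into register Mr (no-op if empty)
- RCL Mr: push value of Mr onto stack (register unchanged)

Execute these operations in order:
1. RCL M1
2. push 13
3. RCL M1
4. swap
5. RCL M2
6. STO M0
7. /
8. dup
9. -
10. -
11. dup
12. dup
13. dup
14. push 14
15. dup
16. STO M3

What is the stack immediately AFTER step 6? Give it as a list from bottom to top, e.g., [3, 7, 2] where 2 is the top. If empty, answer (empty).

After op 1 (RCL M1): stack=[0] mem=[0,0,0,0]
After op 2 (push 13): stack=[0,13] mem=[0,0,0,0]
After op 3 (RCL M1): stack=[0,13,0] mem=[0,0,0,0]
After op 4 (swap): stack=[0,0,13] mem=[0,0,0,0]
After op 5 (RCL M2): stack=[0,0,13,0] mem=[0,0,0,0]
After op 6 (STO M0): stack=[0,0,13] mem=[0,0,0,0]

[0, 0, 13]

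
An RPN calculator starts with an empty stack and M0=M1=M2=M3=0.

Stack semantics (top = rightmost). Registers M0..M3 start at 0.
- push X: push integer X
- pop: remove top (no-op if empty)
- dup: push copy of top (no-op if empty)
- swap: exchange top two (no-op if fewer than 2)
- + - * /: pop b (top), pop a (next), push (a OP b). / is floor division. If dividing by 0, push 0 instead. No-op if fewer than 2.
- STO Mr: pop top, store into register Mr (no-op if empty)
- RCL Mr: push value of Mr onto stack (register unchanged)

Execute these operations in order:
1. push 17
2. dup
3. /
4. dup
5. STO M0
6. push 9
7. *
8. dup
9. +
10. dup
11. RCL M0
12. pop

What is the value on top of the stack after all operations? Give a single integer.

Answer: 18

Derivation:
After op 1 (push 17): stack=[17] mem=[0,0,0,0]
After op 2 (dup): stack=[17,17] mem=[0,0,0,0]
After op 3 (/): stack=[1] mem=[0,0,0,0]
After op 4 (dup): stack=[1,1] mem=[0,0,0,0]
After op 5 (STO M0): stack=[1] mem=[1,0,0,0]
After op 6 (push 9): stack=[1,9] mem=[1,0,0,0]
After op 7 (*): stack=[9] mem=[1,0,0,0]
After op 8 (dup): stack=[9,9] mem=[1,0,0,0]
After op 9 (+): stack=[18] mem=[1,0,0,0]
After op 10 (dup): stack=[18,18] mem=[1,0,0,0]
After op 11 (RCL M0): stack=[18,18,1] mem=[1,0,0,0]
After op 12 (pop): stack=[18,18] mem=[1,0,0,0]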